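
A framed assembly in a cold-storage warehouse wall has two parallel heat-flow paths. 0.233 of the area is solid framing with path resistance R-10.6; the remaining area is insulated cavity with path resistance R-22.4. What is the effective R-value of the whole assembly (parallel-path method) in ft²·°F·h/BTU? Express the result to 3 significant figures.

U_eff = 0.767/22.4 + 0.233/10.6 = 0.03424 + 0.02198 = 0.05622
R_eff = 1/U_eff = 17.79 ft²·°F·h/BTU

17.8 ft²·°F·h/BTU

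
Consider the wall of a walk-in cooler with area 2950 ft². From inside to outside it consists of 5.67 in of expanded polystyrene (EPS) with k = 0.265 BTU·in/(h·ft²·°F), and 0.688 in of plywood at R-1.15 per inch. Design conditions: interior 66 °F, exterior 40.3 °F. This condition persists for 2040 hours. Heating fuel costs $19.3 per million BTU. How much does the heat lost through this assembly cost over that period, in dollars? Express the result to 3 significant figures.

135 dollars

5.67/0.265 = 21.4
0.688 × 1.15 = 0.7912
R_total = 21.4 + 0.7912 = 22.19 ft²·°F·h/BTU
Q = 2950 × (66 − 40.3) / 22.19 = 3417 BTU/h
E = 3417 × 2040 = 6971000 BTU
Cost = 6971000/10⁶ × 19.3 = $134.5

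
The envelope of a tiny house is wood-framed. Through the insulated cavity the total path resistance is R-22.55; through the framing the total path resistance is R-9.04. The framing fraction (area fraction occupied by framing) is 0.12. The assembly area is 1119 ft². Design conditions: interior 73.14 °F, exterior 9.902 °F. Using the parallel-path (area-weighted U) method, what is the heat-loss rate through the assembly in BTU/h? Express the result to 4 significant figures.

U_eff = 0.88/22.55 + 0.12/9.04 = 0.039024 + 0.013274 = 0.052299
R_eff = 1/U_eff = 19.121 ft²·°F·h/BTU
Q = 1119 × (73.14 − 9.902) / 19.121 = 3700.8 BTU/h

3701 BTU/h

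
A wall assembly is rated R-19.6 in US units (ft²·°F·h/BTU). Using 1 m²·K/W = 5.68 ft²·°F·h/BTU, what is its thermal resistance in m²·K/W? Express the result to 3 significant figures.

R_SI = 19.6/5.68 = 3.451

3.45 m²·K/W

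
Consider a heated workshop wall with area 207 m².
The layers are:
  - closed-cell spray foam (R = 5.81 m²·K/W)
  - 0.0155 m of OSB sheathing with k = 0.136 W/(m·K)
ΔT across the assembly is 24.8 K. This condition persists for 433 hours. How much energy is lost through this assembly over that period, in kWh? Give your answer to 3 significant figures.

375 kWh

0.0155/0.136 = 0.114
R_total = 5.81 + 0.114 = 5.924 m²·K/W
Q = 207 × 24.8 / 5.924 = 866.6 W
E = 866.6 W × 433 h / 1000 = 375.2 kWh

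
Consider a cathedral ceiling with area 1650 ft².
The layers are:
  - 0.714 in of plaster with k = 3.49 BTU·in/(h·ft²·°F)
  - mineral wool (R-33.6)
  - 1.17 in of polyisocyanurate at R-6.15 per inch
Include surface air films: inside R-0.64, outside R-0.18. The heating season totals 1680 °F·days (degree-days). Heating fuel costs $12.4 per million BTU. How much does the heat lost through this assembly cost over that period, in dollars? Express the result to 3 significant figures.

0.714/3.49 = 0.2046
1.17 × 6.15 = 7.196
R_total = 0.64 + 0.2046 + 33.6 + 7.196 + 0.18 = 41.82 ft²·°F·h/BTU
E = A × HDD × 24 / R = 1650 × 1680 × 24 / 41.82 = 1591000 BTU
Cost = 1591000/10⁶ × 12.4 = $19.73

19.7 dollars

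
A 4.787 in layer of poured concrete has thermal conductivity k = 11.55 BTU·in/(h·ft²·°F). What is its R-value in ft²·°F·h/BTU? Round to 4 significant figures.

0.4145 ft²·°F·h/BTU

R = L/k = 4.787/11.55 = 0.41446 ft²·°F·h/BTU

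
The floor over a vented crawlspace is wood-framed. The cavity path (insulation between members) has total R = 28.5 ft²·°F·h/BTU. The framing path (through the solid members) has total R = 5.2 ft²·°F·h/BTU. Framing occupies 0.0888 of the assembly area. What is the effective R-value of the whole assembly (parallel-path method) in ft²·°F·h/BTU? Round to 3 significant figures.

20.4 ft²·°F·h/BTU

U_eff = 0.9112/28.5 + 0.0888/5.2 = 0.03197 + 0.01708 = 0.04905
R_eff = 1/U_eff = 20.39 ft²·°F·h/BTU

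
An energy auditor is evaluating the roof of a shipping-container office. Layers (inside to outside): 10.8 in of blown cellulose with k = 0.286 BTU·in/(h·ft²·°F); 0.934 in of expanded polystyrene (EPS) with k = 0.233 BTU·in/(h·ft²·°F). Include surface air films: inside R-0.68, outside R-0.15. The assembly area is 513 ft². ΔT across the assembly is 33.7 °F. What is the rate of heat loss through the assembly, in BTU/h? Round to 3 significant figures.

10.8/0.286 = 37.76
0.934/0.233 = 4.009
R_total = 0.68 + 37.76 + 4.009 + 0.15 = 42.6 ft²·°F·h/BTU
Q = A·ΔT/R = 513 × 33.7 / 42.6 = 405.8 BTU/h

406 BTU/h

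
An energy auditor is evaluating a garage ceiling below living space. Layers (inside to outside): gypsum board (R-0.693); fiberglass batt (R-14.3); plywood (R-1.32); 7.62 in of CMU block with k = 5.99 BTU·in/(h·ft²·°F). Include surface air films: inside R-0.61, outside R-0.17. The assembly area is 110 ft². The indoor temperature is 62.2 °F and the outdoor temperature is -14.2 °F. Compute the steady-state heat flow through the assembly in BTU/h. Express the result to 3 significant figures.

458 BTU/h

7.62/5.99 = 1.272
R_total = 0.61 + 0.693 + 14.3 + 1.32 + 1.272 + 0.17 = 18.37 ft²·°F·h/BTU
Q = A·ΔT/R = 110 × (62.2 − (-14.2)) / 18.37 = 457.6 BTU/h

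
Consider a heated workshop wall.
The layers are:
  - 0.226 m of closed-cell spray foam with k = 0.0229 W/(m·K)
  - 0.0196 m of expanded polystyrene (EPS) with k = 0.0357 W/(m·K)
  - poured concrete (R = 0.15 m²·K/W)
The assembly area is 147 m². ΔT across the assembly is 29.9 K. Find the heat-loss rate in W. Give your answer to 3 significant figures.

416 W

0.226/0.0229 = 9.869
0.0196/0.0357 = 0.549
R_total = 9.869 + 0.549 + 0.15 = 10.57 m²·K/W
Q = A·ΔT/R = 147 × 29.9 / 10.57 = 415.9 W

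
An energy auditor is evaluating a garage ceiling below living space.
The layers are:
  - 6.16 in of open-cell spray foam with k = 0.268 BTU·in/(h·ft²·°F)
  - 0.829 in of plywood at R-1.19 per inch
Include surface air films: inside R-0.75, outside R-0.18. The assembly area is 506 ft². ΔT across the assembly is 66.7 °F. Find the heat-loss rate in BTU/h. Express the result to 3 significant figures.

6.16/0.268 = 22.99
0.829 × 1.19 = 0.9865
R_total = 0.75 + 22.99 + 0.9865 + 0.18 = 24.9 ft²·°F·h/BTU
Q = A·ΔT/R = 506 × 66.7 / 24.9 = 1355 BTU/h

1360 BTU/h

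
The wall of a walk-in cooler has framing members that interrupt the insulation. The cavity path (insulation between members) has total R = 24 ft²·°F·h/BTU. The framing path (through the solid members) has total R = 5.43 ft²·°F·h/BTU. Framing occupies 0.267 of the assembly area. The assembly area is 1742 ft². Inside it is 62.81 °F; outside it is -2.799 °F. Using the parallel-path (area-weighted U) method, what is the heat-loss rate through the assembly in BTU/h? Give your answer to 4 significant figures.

9110 BTU/h

U_eff = 0.733/24 + 0.267/5.43 = 0.030542 + 0.049171 = 0.079713
R_eff = 1/U_eff = 12.545 ft²·°F·h/BTU
Q = 1742 × (62.81 − (-2.799)) / 12.545 = 9110.5 BTU/h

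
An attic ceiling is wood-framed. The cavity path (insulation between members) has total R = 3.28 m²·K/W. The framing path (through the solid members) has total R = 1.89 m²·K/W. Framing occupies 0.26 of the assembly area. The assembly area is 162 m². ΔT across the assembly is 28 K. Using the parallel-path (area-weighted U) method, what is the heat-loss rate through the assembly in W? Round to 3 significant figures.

1650 W

U_eff = 0.74/3.28 + 0.26/1.89 = 0.2256 + 0.1376 = 0.3632
R_eff = 1/U_eff = 2.753 m²·K/W
Q = 162 × 28 / 2.753 = 1647 W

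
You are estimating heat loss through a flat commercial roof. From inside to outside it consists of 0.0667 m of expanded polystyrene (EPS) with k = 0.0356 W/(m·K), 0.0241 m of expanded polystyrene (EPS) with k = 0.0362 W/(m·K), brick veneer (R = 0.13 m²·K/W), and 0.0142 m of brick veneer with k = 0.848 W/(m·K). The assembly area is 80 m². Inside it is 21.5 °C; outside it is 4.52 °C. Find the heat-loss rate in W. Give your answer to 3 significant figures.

0.0667/0.0356 = 1.874
0.0241/0.0362 = 0.6657
0.0142/0.848 = 0.01675
R_total = 1.874 + 0.6657 + 0.13 + 0.01675 = 2.686 m²·K/W
Q = A·ΔT/R = 80 × (21.5 − 4.52) / 2.686 = 505.7 W

506 W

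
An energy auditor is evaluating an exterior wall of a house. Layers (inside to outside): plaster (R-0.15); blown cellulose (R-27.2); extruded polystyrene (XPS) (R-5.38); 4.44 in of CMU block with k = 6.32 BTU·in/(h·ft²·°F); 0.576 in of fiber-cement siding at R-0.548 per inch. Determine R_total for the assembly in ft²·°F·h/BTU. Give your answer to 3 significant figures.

33.7 ft²·°F·h/BTU

4.44/6.32 = 0.7025
0.576 × 0.548 = 0.3156
R_total = 0.15 + 27.2 + 5.38 + 0.7025 + 0.3156 = 33.75 ft²·°F·h/BTU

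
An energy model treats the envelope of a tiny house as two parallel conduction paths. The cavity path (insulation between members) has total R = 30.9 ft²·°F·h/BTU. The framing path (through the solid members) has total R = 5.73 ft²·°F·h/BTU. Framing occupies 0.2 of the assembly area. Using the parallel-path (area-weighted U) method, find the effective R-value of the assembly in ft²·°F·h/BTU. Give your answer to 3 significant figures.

16.4 ft²·°F·h/BTU

U_eff = 0.8/30.9 + 0.2/5.73 = 0.02589 + 0.0349 = 0.06079
R_eff = 1/U_eff = 16.45 ft²·°F·h/BTU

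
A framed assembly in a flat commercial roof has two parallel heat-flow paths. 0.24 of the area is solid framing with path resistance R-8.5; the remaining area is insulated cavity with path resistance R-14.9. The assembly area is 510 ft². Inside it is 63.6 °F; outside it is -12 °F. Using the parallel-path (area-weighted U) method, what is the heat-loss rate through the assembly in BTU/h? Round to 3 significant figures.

U_eff = 0.76/14.9 + 0.24/8.5 = 0.05101 + 0.02824 = 0.07924
R_eff = 1/U_eff = 12.62 ft²·°F·h/BTU
Q = 510 × (63.6 − (-12)) / 12.62 = 3055 BTU/h

3060 BTU/h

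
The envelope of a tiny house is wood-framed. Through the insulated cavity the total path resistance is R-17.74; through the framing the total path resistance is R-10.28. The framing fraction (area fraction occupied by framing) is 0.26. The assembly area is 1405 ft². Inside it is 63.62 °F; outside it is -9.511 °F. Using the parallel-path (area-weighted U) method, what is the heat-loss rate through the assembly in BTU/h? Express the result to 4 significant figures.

6885 BTU/h

U_eff = 0.74/17.74 + 0.26/10.28 = 0.041714 + 0.025292 = 0.067005
R_eff = 1/U_eff = 14.924 ft²·°F·h/BTU
Q = 1405 × (63.62 − (-9.511)) / 14.924 = 6884.7 BTU/h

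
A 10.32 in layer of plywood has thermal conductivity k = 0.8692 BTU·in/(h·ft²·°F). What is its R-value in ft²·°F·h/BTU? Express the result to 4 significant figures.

R = L/k = 10.32/0.8692 = 11.873 ft²·°F·h/BTU

11.87 ft²·°F·h/BTU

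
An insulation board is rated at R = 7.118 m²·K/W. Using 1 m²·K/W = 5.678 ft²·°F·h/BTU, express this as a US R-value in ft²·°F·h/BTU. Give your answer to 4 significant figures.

40.42 ft²·°F·h/BTU

R_US = 7.118 × 5.678 = 40.416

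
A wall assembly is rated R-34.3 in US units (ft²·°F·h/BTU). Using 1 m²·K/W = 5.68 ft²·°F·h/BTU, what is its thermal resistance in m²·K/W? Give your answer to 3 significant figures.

6.04 m²·K/W

R_SI = 34.3/5.68 = 6.039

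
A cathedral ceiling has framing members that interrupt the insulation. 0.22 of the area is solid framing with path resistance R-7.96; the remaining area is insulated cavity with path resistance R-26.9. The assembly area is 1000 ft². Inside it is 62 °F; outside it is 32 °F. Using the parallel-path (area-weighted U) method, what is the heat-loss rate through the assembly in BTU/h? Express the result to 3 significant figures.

U_eff = 0.78/26.9 + 0.22/7.96 = 0.029 + 0.02764 = 0.05663
R_eff = 1/U_eff = 17.66 ft²·°F·h/BTU
Q = 1000 × (62 − 32) / 17.66 = 1699 BTU/h

1700 BTU/h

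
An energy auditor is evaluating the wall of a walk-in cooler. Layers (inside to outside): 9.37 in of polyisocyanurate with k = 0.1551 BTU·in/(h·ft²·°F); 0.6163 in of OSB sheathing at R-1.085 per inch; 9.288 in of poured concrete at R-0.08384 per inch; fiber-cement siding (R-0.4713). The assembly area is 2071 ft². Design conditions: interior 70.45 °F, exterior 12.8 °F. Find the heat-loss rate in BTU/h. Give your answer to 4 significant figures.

1915 BTU/h

9.37/0.1551 = 60.413
0.6163 × 1.085 = 0.66869
9.288 × 0.08384 = 0.77871
R_total = 60.413 + 0.66869 + 0.77871 + 0.4713 = 62.331 ft²·°F·h/BTU
Q = A·ΔT/R = 2071 × (70.45 − 12.8) / 62.331 = 1915.5 BTU/h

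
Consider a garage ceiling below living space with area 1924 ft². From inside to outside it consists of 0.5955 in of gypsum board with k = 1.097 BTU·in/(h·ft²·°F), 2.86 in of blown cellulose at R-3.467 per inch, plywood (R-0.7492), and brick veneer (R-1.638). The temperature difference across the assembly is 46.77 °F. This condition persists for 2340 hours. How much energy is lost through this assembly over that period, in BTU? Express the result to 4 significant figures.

0.5955/1.097 = 0.54284
2.86 × 3.467 = 9.9156
R_total = 0.54284 + 9.9156 + 0.7492 + 1.638 = 12.846 ft²·°F·h/BTU
Q = 1924 × 46.77 / 12.846 = 7005.1 BTU/h
E = 7005.1 × 2340 = 16392000 BTU

16390000 BTU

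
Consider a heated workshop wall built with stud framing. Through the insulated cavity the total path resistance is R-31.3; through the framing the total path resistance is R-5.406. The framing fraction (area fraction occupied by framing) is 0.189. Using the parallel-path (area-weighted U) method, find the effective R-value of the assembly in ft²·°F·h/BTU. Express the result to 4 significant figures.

U_eff = 0.811/31.3 + 0.189/5.406 = 0.025911 + 0.034961 = 0.060872
R_eff = 1/U_eff = 16.428 ft²·°F·h/BTU

16.43 ft²·°F·h/BTU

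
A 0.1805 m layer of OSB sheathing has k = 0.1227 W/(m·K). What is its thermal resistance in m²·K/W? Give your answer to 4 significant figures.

1.471 m²·K/W

R = L/k = 0.1805/0.1227 = 1.4711 m²·K/W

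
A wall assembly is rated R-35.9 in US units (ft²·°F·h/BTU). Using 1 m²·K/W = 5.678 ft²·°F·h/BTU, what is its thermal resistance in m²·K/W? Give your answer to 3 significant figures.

6.32 m²·K/W

R_SI = 35.9/5.678 = 6.323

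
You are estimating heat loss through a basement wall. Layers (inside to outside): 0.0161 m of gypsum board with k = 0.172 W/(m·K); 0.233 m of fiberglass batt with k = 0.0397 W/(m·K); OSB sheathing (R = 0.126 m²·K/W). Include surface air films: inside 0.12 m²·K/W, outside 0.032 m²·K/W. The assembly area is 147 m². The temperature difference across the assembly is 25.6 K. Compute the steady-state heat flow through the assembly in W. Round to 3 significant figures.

0.0161/0.172 = 0.0936
0.233/0.0397 = 5.869
R_total = 0.12 + 0.0936 + 5.869 + 0.126 + 0.032 = 6.241 m²·K/W
Q = A·ΔT/R = 147 × 25.6 / 6.241 = 603 W

603 W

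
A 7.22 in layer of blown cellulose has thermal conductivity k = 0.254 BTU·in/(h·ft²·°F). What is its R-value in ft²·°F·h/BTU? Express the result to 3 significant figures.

R = L/k = 7.22/0.254 = 28.43 ft²·°F·h/BTU

28.4 ft²·°F·h/BTU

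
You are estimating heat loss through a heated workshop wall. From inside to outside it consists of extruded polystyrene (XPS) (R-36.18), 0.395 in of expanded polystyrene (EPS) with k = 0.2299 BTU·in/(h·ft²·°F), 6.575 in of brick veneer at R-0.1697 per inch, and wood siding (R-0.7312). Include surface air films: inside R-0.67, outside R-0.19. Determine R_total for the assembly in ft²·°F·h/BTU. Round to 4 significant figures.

0.395/0.2299 = 1.7181
6.575 × 0.1697 = 1.1158
R_total = 0.67 + 36.18 + 1.7181 + 1.1158 + 0.7312 + 0.19 = 40.605 ft²·°F·h/BTU

40.61 ft²·°F·h/BTU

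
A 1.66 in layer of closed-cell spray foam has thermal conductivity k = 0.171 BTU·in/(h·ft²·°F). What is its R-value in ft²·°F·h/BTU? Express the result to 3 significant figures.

R = L/k = 1.66/0.171 = 9.708 ft²·°F·h/BTU

9.71 ft²·°F·h/BTU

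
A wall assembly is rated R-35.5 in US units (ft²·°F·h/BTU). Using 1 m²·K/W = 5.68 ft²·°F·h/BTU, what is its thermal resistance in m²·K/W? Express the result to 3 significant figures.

R_SI = 35.5/5.68 = 6.25

6.25 m²·K/W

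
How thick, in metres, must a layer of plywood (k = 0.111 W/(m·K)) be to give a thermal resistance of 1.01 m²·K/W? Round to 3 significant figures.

L = R·k = 1.01 × 0.111 = 0.1121 m

0.112 m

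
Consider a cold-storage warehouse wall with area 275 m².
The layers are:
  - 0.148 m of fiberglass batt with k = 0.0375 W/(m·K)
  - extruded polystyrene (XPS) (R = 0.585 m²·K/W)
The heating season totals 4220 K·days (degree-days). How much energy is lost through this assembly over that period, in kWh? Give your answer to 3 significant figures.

0.148/0.0375 = 3.947
R_total = 3.947 + 0.585 = 4.532 m²·K/W
E = A × HDD × 24 / R / 1000 = 275 × 4220 × 24 / 4.532 / 1000 = 6146 kWh

6150 kWh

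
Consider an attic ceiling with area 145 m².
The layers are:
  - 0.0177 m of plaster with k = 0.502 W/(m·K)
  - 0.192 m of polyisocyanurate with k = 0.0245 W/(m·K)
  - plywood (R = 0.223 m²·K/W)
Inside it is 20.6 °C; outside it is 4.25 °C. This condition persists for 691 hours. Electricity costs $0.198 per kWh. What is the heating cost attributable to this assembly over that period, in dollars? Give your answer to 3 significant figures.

40.1 dollars

0.0177/0.502 = 0.03526
0.192/0.0245 = 7.837
R_total = 0.03526 + 7.837 + 0.223 = 8.095 m²·K/W
Q = 145 × (20.6 − 4.25) / 8.095 = 292.9 W
E = 292.9 W × 691 h / 1000 = 202.4 kWh
Cost = 202.4 × 0.198 = $40.07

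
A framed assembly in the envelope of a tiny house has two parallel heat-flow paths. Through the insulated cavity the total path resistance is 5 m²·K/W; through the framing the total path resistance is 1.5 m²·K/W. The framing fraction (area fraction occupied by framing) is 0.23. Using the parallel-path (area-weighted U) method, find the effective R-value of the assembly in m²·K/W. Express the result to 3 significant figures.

3.25 m²·K/W

U_eff = 0.77/5 + 0.23/1.5 = 0.154 + 0.1533 = 0.3073
R_eff = 1/U_eff = 3.254 m²·K/W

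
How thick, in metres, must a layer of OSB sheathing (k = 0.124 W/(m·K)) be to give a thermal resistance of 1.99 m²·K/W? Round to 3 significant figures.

0.247 m

L = R·k = 1.99 × 0.124 = 0.2468 m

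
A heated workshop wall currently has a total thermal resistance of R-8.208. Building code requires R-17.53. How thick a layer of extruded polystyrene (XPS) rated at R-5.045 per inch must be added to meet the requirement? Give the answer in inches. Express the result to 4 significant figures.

ΔR = 17.53 − 8.208 = 9.322 ft²·°F·h/BTU
L = ΔR / (R/in) = 9.322/5.045 = 1.8478 in

1.848 in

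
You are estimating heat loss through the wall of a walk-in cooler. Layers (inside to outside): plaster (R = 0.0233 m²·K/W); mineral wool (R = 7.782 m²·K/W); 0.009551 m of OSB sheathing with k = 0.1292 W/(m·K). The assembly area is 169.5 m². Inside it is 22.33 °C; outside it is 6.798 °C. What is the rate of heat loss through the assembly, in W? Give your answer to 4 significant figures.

334.1 W

0.009551/0.1292 = 0.073924
R_total = 0.0233 + 7.782 + 0.073924 = 7.8792 m²·K/W
Q = A·ΔT/R = 169.5 × (22.33 − 6.798) / 7.8792 = 334.13 W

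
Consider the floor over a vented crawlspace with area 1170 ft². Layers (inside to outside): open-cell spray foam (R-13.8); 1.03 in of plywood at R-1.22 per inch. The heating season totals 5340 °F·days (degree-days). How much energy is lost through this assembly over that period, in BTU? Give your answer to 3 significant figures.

1.03 × 1.22 = 1.257
R_total = 13.8 + 1.257 = 15.06 ft²·°F·h/BTU
E = A × HDD × 24 / R = 1170 × 5340 × 24 / 15.06 = 9959000 BTU

9960000 BTU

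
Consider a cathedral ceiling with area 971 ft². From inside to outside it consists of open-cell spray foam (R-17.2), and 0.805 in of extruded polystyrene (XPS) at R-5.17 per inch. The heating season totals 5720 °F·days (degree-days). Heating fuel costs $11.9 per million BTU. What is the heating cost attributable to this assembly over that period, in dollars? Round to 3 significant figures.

0.805 × 5.17 = 4.162
R_total = 17.2 + 4.162 = 21.36 ft²·°F·h/BTU
E = A × HDD × 24 / R = 971 × 5720 × 24 / 21.36 = 6240000 BTU
Cost = 6240000/10⁶ × 11.9 = $74.26

74.3 dollars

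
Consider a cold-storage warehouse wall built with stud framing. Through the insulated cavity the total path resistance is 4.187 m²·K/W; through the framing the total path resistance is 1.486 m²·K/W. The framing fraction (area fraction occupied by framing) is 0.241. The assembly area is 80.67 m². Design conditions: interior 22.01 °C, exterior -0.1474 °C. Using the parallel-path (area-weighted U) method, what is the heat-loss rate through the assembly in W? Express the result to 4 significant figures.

613.9 W

U_eff = 0.759/4.187 + 0.241/1.486 = 0.18128 + 0.16218 = 0.34346
R_eff = 1/U_eff = 2.9116 m²·K/W
Q = 80.67 × (22.01 − (-0.1474)) / 2.9116 = 613.91 W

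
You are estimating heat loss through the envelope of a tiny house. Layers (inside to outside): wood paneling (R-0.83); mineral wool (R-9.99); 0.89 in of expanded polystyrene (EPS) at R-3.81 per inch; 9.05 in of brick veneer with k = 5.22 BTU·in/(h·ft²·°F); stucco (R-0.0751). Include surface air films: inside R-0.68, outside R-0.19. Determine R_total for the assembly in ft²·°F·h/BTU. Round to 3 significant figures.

0.89 × 3.81 = 3.391
9.05/5.22 = 1.734
R_total = 0.68 + 0.83 + 9.99 + 3.391 + 1.734 + 0.0751 + 0.19 = 16.89 ft²·°F·h/BTU

16.9 ft²·°F·h/BTU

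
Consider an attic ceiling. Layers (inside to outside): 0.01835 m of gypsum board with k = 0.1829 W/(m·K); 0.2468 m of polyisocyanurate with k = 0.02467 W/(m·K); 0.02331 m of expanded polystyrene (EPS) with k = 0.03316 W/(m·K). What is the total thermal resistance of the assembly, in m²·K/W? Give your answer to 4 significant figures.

10.81 m²·K/W

0.01835/0.1829 = 0.10033
0.2468/0.02467 = 10.004
0.02331/0.03316 = 0.70296
R_total = 0.10033 + 10.004 + 0.70296 = 10.807 m²·K/W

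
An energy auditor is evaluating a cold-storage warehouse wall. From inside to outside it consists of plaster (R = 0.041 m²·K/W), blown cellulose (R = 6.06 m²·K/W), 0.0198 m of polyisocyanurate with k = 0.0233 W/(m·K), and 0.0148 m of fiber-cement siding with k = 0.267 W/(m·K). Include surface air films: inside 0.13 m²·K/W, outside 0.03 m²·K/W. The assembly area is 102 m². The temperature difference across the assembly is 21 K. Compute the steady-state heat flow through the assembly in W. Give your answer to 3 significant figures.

299 W

0.0198/0.0233 = 0.8498
0.0148/0.267 = 0.05543
R_total = 0.13 + 0.041 + 6.06 + 0.8498 + 0.05543 + 0.03 = 7.166 m²·K/W
Q = A·ΔT/R = 102 × 21 / 7.166 = 298.9 W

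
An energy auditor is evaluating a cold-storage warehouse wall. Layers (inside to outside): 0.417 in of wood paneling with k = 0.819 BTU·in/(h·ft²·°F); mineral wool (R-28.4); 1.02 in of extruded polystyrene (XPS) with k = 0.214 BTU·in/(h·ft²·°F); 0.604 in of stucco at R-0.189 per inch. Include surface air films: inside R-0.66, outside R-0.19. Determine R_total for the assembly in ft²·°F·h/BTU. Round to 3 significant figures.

34.6 ft²·°F·h/BTU

0.417/0.819 = 0.5092
1.02/0.214 = 4.766
0.604 × 0.189 = 0.1142
R_total = 0.66 + 0.5092 + 28.4 + 4.766 + 0.1142 + 0.19 = 34.64 ft²·°F·h/BTU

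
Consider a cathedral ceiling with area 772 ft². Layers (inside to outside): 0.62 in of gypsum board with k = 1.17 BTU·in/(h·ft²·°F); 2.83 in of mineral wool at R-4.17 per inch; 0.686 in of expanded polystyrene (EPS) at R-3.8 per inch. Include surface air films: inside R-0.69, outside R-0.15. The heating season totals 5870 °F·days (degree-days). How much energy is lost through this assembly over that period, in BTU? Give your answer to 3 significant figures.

6890000 BTU

0.62/1.17 = 0.5299
2.83 × 4.17 = 11.8
0.686 × 3.8 = 2.607
R_total = 0.69 + 0.5299 + 11.8 + 2.607 + 0.15 = 15.78 ft²·°F·h/BTU
E = A × HDD × 24 / R = 772 × 5870 × 24 / 15.78 = 6893000 BTU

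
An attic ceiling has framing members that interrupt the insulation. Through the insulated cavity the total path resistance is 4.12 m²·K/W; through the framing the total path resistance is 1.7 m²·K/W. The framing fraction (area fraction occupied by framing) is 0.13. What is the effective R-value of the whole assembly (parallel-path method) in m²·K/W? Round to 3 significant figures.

U_eff = 0.87/4.12 + 0.13/1.7 = 0.2112 + 0.07647 = 0.2876
R_eff = 1/U_eff = 3.477 m²·K/W

3.48 m²·K/W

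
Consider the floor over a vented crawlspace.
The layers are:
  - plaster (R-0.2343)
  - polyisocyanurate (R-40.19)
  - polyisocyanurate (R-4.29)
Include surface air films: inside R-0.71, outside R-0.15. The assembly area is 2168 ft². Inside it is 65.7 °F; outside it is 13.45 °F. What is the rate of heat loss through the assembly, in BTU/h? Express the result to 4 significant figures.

R_total = 0.71 + 0.2343 + 40.19 + 4.29 + 0.15 = 45.574 ft²·°F·h/BTU
Q = A·ΔT/R = 2168 × (65.7 − 13.45) / 45.574 = 2485.6 BTU/h

2486 BTU/h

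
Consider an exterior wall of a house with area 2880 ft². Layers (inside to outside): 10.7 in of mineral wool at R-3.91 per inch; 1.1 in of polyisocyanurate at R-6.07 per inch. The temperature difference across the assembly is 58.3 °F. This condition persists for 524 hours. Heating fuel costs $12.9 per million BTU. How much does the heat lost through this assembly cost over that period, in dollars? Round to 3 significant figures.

10.7 × 3.91 = 41.84
1.1 × 6.07 = 6.677
R_total = 41.84 + 6.677 = 48.51 ft²·°F·h/BTU
Q = 2880 × 58.3 / 48.51 = 3461 BTU/h
E = 3461 × 524 = 1814000 BTU
Cost = 1814000/10⁶ × 12.9 = $23.39

23.4 dollars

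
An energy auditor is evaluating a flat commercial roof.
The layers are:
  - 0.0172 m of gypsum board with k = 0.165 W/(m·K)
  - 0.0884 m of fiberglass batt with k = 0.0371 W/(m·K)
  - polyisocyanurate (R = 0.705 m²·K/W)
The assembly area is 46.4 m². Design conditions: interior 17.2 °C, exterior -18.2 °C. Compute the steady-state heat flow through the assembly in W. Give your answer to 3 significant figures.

0.0172/0.165 = 0.1042
0.0884/0.0371 = 2.383
R_total = 0.1042 + 2.383 + 0.705 = 3.192 m²·K/W
Q = A·ΔT/R = 46.4 × (17.2 − (-18.2)) / 3.192 = 514.6 W

515 W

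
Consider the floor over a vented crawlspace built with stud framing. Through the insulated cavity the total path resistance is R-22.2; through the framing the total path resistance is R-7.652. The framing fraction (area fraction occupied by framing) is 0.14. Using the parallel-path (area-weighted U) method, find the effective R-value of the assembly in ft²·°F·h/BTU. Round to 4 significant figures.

17.53 ft²·°F·h/BTU

U_eff = 0.86/22.2 + 0.14/7.652 = 0.038739 + 0.018296 = 0.057035
R_eff = 1/U_eff = 17.533 ft²·°F·h/BTU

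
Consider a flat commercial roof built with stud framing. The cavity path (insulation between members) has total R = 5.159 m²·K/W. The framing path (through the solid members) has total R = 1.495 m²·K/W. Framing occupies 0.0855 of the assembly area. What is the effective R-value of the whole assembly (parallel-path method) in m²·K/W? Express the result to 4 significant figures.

4.265 m²·K/W

U_eff = 0.9145/5.159 + 0.0855/1.495 = 0.17726 + 0.057191 = 0.23445
R_eff = 1/U_eff = 4.2652 m²·K/W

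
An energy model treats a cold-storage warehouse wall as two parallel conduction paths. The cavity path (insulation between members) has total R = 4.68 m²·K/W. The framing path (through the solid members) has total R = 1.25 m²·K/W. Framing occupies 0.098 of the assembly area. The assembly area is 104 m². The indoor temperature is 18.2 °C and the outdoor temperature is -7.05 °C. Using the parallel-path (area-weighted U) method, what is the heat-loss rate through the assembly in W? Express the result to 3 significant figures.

U_eff = 0.902/4.68 + 0.098/1.25 = 0.1927 + 0.0784 = 0.2711
R_eff = 1/U_eff = 3.688 m²·K/W
Q = 104 × (18.2 − (-7.05)) / 3.688 = 712 W

712 W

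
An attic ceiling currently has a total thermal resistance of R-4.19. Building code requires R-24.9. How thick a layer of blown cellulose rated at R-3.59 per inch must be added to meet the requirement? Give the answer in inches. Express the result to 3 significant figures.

5.77 in

ΔR = 24.9 − 4.19 = 20.71 ft²·°F·h/BTU
L = ΔR / (R/in) = 20.71/3.59 = 5.769 in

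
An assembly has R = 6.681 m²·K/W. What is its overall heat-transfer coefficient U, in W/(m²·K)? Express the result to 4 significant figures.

0.1497 W/(m²·K)

U = 1/R = 1/6.681 = 0.14968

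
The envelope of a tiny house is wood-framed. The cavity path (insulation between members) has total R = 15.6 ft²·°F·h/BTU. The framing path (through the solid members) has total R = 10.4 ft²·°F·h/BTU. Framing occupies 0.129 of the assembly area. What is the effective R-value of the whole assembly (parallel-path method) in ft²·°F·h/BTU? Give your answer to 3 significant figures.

U_eff = 0.871/15.6 + 0.129/10.4 = 0.05583 + 0.0124 = 0.06824
R_eff = 1/U_eff = 14.65 ft²·°F·h/BTU

14.7 ft²·°F·h/BTU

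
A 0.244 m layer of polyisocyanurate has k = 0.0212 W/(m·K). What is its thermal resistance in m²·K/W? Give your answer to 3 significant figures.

11.5 m²·K/W

R = L/k = 0.244/0.0212 = 11.51 m²·K/W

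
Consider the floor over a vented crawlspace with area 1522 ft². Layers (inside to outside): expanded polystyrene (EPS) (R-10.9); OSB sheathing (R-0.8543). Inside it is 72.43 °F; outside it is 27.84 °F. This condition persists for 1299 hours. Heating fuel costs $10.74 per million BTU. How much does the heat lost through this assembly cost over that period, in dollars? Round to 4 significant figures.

R_total = 10.9 + 0.8543 = 11.754 ft²·°F·h/BTU
Q = 1522 × (72.43 − 27.84) / 11.754 = 5773.7 BTU/h
E = 5773.7 × 1299 = 7500100 BTU
Cost = 7500100/10⁶ × 10.74 = $80.551

80.55 dollars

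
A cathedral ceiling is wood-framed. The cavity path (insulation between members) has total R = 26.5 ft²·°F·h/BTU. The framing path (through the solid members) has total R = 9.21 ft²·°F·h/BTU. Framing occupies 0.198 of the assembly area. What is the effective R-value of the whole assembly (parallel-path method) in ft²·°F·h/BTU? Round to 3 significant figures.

U_eff = 0.802/26.5 + 0.198/9.21 = 0.03026 + 0.0215 = 0.05176
R_eff = 1/U_eff = 19.32 ft²·°F·h/BTU

19.3 ft²·°F·h/BTU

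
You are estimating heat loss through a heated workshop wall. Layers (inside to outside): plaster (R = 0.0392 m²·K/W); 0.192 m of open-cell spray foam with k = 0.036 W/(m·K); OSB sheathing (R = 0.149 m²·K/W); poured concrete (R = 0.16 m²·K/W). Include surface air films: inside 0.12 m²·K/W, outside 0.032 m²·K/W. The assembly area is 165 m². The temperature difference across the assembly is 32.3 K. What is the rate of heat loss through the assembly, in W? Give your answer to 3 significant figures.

0.192/0.036 = 5.333
R_total = 0.12 + 0.0392 + 5.333 + 0.149 + 0.16 + 0.032 = 5.834 m²·K/W
Q = A·ΔT/R = 165 × 32.3 / 5.834 = 913.6 W

914 W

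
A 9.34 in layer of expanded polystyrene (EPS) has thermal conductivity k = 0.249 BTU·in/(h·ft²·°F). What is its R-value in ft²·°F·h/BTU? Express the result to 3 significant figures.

R = L/k = 9.34/0.249 = 37.51 ft²·°F·h/BTU

37.5 ft²·°F·h/BTU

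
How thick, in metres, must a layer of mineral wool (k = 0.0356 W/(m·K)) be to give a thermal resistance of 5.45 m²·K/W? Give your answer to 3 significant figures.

0.194 m

L = R·k = 5.45 × 0.0356 = 0.194 m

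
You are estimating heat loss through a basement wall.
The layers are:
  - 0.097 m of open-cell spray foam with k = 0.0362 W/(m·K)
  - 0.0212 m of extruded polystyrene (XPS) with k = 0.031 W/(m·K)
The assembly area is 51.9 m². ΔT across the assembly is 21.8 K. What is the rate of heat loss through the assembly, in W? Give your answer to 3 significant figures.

336 W

0.097/0.0362 = 2.68
0.0212/0.031 = 0.6839
R_total = 2.68 + 0.6839 = 3.363 m²·K/W
Q = A·ΔT/R = 51.9 × 21.8 / 3.363 = 336.4 W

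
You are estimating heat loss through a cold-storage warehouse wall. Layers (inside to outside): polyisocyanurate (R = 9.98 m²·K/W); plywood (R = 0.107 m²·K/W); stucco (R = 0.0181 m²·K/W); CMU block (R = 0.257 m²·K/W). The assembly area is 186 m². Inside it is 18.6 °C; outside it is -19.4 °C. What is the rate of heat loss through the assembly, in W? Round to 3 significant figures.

682 W

R_total = 9.98 + 0.107 + 0.0181 + 0.257 = 10.36 m²·K/W
Q = A·ΔT/R = 186 × (18.6 − (-19.4)) / 10.36 = 682.1 W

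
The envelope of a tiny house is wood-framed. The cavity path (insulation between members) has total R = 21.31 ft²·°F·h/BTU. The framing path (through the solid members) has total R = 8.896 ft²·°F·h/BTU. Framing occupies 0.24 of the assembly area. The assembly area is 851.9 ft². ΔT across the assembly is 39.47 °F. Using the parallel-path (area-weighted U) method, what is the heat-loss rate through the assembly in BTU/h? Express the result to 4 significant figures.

2106 BTU/h

U_eff = 0.76/21.31 + 0.24/8.896 = 0.035664 + 0.026978 = 0.062642
R_eff = 1/U_eff = 15.964 ft²·°F·h/BTU
Q = 851.9 × 39.47 / 15.964 = 2106.3 BTU/h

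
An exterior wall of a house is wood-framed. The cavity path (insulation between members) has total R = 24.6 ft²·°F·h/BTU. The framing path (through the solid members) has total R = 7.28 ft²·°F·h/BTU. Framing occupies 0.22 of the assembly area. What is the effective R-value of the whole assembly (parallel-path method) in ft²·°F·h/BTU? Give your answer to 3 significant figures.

U_eff = 0.78/24.6 + 0.22/7.28 = 0.03171 + 0.03022 = 0.06193
R_eff = 1/U_eff = 16.15 ft²·°F·h/BTU

16.1 ft²·°F·h/BTU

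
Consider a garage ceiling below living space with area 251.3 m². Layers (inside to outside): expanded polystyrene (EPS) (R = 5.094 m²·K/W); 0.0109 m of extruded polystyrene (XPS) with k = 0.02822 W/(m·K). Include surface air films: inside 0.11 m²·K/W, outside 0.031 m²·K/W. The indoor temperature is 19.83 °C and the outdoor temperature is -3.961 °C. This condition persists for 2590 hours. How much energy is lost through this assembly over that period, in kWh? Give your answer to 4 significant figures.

2755 kWh

0.0109/0.02822 = 0.38625
R_total = 0.11 + 5.094 + 0.38625 + 0.031 = 5.6213 m²·K/W
Q = 251.3 × (19.83 − (-3.961)) / 5.6213 = 1063.6 W
E = 1063.6 W × 2590 h / 1000 = 2754.7 kWh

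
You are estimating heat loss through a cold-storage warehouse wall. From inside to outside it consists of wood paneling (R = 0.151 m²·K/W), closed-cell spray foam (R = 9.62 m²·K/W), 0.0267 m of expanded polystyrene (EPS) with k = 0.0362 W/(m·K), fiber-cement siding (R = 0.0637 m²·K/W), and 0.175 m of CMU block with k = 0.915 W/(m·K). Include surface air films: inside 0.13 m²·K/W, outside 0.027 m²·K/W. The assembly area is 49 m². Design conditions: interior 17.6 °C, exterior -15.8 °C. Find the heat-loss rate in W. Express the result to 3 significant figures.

150 W

0.0267/0.0362 = 0.7376
0.175/0.915 = 0.1913
R_total = 0.13 + 0.151 + 9.62 + 0.7376 + 0.0637 + 0.1913 + 0.027 = 10.92 m²·K/W
Q = A·ΔT/R = 49 × (17.6 − (-15.8)) / 10.92 = 149.9 W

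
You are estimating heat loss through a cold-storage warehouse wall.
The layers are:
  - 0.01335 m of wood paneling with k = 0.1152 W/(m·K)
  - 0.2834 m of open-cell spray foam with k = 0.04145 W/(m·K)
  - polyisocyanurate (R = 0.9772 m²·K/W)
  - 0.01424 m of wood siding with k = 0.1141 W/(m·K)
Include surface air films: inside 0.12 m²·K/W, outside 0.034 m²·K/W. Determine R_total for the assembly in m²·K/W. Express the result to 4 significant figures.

0.01335/0.1152 = 0.11589
0.2834/0.04145 = 6.8372
0.01424/0.1141 = 0.1248
R_total = 0.12 + 0.11589 + 6.8372 + 0.9772 + 0.1248 + 0.034 = 8.209 m²·K/W

8.209 m²·K/W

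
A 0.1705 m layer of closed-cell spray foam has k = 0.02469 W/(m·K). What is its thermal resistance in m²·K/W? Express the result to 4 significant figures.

R = L/k = 0.1705/0.02469 = 6.9056 m²·K/W

6.906 m²·K/W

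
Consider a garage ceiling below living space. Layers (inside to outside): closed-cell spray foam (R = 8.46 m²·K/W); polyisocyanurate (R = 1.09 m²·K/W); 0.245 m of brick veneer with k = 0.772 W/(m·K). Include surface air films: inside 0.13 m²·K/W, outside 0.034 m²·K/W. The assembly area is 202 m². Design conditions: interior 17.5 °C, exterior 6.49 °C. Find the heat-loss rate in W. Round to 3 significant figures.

0.245/0.772 = 0.3174
R_total = 0.13 + 8.46 + 1.09 + 0.3174 + 0.034 = 10.03 m²·K/W
Q = A·ΔT/R = 202 × (17.5 − 6.49) / 10.03 = 221.7 W

222 W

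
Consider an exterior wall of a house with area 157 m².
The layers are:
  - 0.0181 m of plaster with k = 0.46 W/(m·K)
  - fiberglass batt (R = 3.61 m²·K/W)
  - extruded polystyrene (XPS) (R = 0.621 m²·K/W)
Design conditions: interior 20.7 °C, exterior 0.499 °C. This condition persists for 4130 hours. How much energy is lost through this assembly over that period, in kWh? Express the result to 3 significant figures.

3070 kWh

0.0181/0.46 = 0.03935
R_total = 0.03935 + 3.61 + 0.621 = 4.27 m²·K/W
Q = 157 × (20.7 − 0.499) / 4.27 = 742.7 W
E = 742.7 W × 4130 h / 1000 = 3067 kWh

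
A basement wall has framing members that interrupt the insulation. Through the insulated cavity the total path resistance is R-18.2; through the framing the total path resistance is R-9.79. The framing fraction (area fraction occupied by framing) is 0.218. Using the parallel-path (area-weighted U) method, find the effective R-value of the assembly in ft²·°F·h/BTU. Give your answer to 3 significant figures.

U_eff = 0.782/18.2 + 0.218/9.79 = 0.04297 + 0.02227 = 0.06523
R_eff = 1/U_eff = 15.33 ft²·°F·h/BTU

15.3 ft²·°F·h/BTU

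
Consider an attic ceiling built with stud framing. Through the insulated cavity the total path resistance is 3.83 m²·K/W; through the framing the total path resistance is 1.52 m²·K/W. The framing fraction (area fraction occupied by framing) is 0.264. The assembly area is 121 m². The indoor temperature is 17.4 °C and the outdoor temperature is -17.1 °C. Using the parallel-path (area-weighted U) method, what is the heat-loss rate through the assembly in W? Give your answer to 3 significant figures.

U_eff = 0.736/3.83 + 0.264/1.52 = 0.1922 + 0.1737 = 0.3659
R_eff = 1/U_eff = 2.733 m²·K/W
Q = 121 × (17.4 − (-17.1)) / 2.733 = 1527 W

1530 W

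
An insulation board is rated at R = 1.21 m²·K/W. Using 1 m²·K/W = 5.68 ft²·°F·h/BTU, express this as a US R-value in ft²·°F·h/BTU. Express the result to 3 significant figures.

R_US = 1.21 × 5.68 = 6.873

6.87 ft²·°F·h/BTU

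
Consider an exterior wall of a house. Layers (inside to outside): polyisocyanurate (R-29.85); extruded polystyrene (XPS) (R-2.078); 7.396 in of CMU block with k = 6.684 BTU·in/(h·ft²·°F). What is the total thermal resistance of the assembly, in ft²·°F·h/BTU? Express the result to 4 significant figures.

33.03 ft²·°F·h/BTU

7.396/6.684 = 1.1065
R_total = 29.85 + 2.078 + 1.1065 = 33.035 ft²·°F·h/BTU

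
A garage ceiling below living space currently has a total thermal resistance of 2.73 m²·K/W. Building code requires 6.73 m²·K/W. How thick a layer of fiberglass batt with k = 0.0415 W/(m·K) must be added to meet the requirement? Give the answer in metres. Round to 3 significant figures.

0.166 m

ΔR = 6.73 − 2.73 = 4 m²·K/W
L = ΔR × k = 4 × 0.0415 = 0.166 m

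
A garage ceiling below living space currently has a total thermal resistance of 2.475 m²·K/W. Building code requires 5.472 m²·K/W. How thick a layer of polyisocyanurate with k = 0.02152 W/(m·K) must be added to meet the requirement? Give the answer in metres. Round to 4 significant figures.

ΔR = 5.472 − 2.475 = 2.997 m²·K/W
L = ΔR × k = 2.997 × 0.02152 = 0.064495 m

0.06450 m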